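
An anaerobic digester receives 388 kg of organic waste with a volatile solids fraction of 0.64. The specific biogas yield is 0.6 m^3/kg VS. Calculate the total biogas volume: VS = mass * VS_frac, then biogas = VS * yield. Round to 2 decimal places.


Compute volatile solids:
  VS = mass * VS_fraction = 388 * 0.64 = 248.32 kg
Calculate biogas volume:
  Biogas = VS * specific_yield = 248.32 * 0.6
  Biogas = 148.99 m^3

148.99


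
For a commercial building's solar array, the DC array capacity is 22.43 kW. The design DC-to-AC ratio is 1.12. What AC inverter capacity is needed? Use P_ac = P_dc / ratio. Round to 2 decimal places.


The inverter AC capacity is determined by the DC/AC ratio.
Given: P_dc = 22.43 kW, DC/AC ratio = 1.12
P_ac = P_dc / ratio = 22.43 / 1.12
P_ac = 20.03 kW

20.03


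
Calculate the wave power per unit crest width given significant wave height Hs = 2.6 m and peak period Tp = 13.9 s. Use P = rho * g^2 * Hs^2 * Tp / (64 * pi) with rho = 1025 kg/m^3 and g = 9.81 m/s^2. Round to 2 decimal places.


Apply wave power formula:
  g^2 = 9.81^2 = 96.2361
  Hs^2 = 2.6^2 = 6.76
  Numerator = rho * g^2 * Hs^2 * Tp = 1025 * 96.2361 * 6.76 * 13.9 = 9268797.12
  Denominator = 64 * pi = 201.0619
  P = 9268797.12 / 201.0619 = 46099.21 W/m

46099.21


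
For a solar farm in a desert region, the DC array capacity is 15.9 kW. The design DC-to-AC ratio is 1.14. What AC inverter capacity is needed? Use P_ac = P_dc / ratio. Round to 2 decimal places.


The inverter AC capacity is determined by the DC/AC ratio.
Given: P_dc = 15.9 kW, DC/AC ratio = 1.14
P_ac = P_dc / ratio = 15.9 / 1.14
P_ac = 13.95 kW

13.95


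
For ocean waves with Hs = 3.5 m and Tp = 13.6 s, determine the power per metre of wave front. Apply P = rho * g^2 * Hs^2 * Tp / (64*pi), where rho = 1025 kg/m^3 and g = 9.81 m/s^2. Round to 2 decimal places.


Apply wave power formula:
  g^2 = 9.81^2 = 96.2361
  Hs^2 = 3.5^2 = 12.25
  Numerator = rho * g^2 * Hs^2 * Tp = 1025 * 96.2361 * 12.25 * 13.6 = 16433757.62
  Denominator = 64 * pi = 201.0619
  P = 16433757.62 / 201.0619 = 81734.80 W/m

81734.80


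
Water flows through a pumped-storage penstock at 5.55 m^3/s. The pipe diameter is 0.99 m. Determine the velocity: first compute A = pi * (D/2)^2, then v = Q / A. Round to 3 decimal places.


Compute pipe cross-sectional area:
  A = pi * (D/2)^2 = pi * (0.99/2)^2 = 0.7698 m^2
Calculate velocity:
  v = Q / A = 5.55 / 0.7698
  v = 7.210 m/s

7.210


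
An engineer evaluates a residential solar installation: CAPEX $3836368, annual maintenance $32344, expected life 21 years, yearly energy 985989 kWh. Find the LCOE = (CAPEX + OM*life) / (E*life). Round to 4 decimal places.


Total cost = CAPEX + OM * lifetime = 3836368 + 32344 * 21 = 3836368 + 679224 = 4515592
Total generation = annual * lifetime = 985989 * 21 = 20705769 kWh
LCOE = 4515592 / 20705769
LCOE = 0.2181 $/kWh

0.2181


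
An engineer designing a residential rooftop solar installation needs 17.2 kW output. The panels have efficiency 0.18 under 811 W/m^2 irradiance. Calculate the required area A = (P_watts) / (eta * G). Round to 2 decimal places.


Convert target power to watts: P = 17.2 * 1000 = 17200.0 W
Compute denominator: eta * G = 0.18 * 811 = 145.98
Required area A = P / (eta * G) = 17200.0 / 145.98
A = 117.82 m^2

117.82


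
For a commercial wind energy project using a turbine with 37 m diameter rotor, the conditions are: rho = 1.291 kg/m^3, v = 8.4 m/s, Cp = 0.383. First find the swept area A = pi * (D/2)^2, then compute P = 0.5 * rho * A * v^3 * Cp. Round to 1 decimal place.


Step 1 -- Compute swept area:
  A = pi * (D/2)^2 = pi * (37/2)^2 = 1075.21 m^2
Step 2 -- Apply wind power equation:
  P = 0.5 * rho * A * v^3 * Cp
  v^3 = 8.4^3 = 592.704
  P = 0.5 * 1.291 * 1075.21 * 592.704 * 0.383
  P = 157552.8 W

157552.8


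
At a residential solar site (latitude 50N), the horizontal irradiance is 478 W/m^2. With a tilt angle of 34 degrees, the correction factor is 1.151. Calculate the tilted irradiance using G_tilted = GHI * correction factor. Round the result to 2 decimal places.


Identify the given values:
  GHI = 478 W/m^2, tilt correction factor = 1.151
Apply the formula G_tilted = GHI * factor:
  G_tilted = 478 * 1.151
  G_tilted = 550.18 W/m^2

550.18


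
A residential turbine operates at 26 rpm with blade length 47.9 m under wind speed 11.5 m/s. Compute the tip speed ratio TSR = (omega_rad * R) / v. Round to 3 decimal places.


Convert rotational speed to rad/s:
  omega = 26 * 2 * pi / 60 = 2.7227 rad/s
Compute tip speed:
  v_tip = omega * R = 2.7227 * 47.9 = 130.418 m/s
Tip speed ratio:
  TSR = v_tip / v_wind = 130.418 / 11.5 = 11.341

11.341


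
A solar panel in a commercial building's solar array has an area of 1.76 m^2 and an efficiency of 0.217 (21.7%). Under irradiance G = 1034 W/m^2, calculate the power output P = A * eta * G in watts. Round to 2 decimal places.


Use the solar power formula P = A * eta * G.
Given: A = 1.76 m^2, eta = 0.217, G = 1034 W/m^2
P = 1.76 * 0.217 * 1034
P = 394.91 W

394.91


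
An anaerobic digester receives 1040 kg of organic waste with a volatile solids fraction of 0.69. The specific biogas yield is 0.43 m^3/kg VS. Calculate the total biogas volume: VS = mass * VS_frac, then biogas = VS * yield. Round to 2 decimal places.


Compute volatile solids:
  VS = mass * VS_fraction = 1040 * 0.69 = 717.6 kg
Calculate biogas volume:
  Biogas = VS * specific_yield = 717.6 * 0.43
  Biogas = 308.57 m^3

308.57


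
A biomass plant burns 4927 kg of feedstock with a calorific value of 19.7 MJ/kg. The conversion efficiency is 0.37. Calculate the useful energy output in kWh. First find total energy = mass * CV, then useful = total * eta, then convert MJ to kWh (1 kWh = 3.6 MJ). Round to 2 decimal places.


Total energy = mass * CV = 4927 * 19.7 = 97061.9 MJ
Useful energy = total * eta = 97061.9 * 0.37 = 35912.9 MJ
Convert to kWh: 35912.9 / 3.6
Useful energy = 9975.81 kWh

9975.81


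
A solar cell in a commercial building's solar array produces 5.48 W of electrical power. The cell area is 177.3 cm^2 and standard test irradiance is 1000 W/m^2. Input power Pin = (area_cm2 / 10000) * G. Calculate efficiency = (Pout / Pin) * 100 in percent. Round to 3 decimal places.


First compute the input power:
  Pin = area_cm2 / 10000 * G = 177.3 / 10000 * 1000 = 17.73 W
Then compute efficiency:
  Efficiency = (Pout / Pin) * 100 = (5.48 / 17.73) * 100
  Efficiency = 30.908%

30.908


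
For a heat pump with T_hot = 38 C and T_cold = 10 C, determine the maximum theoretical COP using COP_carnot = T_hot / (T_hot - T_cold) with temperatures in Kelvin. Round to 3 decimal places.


Convert to Kelvin:
  T_hot = 38 + 273.15 = 311.15 K
  T_cold = 10 + 273.15 = 283.15 K
Apply Carnot COP formula:
  COP = T_hot_K / (T_hot_K - T_cold_K) = 311.15 / 28.0
  COP = 11.113

11.113


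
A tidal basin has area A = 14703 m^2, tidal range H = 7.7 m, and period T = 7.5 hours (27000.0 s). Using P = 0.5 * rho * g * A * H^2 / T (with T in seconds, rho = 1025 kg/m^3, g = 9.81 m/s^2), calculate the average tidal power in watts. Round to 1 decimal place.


Convert period to seconds: T = 7.5 * 3600 = 27000.0 s
H^2 = 7.7^2 = 59.29
P = 0.5 * rho * g * A * H^2 / T
P = 0.5 * 1025 * 9.81 * 14703 * 59.29 / 27000.0
P = 162325.4 W

162325.4


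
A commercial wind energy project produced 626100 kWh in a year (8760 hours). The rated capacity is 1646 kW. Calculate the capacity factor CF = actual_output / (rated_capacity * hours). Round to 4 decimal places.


Capacity factor = actual output / maximum possible output
Maximum possible = rated * hours = 1646 * 8760 = 14418960 kWh
CF = 626100 / 14418960
CF = 0.0434

0.0434


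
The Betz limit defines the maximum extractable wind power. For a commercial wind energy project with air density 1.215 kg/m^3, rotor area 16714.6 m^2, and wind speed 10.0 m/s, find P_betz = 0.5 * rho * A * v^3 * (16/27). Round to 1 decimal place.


The Betz coefficient Cp_max = 16/27 = 0.5926
v^3 = 10.0^3 = 1000.0
P_betz = 0.5 * rho * A * v^3 * Cp_max
P_betz = 0.5 * 1.215 * 16714.6 * 1000.0 * 0.5926
P_betz = 6017256.0 W

6017256.0


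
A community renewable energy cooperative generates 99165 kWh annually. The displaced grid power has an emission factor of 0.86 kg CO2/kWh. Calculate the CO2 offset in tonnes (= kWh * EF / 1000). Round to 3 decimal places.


CO2 offset in kg = generation * emission_factor
CO2 offset = 99165 * 0.86 = 85281.9 kg
Convert to tonnes:
  CO2 offset = 85281.9 / 1000 = 85.282 tonnes

85.282


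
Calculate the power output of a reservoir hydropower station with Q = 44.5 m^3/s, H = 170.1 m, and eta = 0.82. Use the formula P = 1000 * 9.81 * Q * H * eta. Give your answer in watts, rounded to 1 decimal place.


Apply the hydropower formula P = rho * g * Q * H * eta
rho * g = 1000 * 9.81 = 9810.0
P = 9810.0 * 44.5 * 170.1 * 0.82
P = 60890169.7 W

60890169.7


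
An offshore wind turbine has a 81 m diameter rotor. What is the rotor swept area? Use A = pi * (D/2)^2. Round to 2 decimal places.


Compute the rotor radius:
  r = D / 2 = 81 / 2 = 40.5 m
Calculate swept area:
  A = pi * r^2 = pi * 40.5^2
  A = 5153.00 m^2

5153.00


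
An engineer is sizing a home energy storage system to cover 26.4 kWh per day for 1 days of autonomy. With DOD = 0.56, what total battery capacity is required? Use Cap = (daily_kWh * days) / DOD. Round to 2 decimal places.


Total energy needed = daily * days = 26.4 * 1 = 26.4 kWh
Account for depth of discharge:
  Cap = total_energy / DOD = 26.4 / 0.56
  Cap = 47.14 kWh

47.14


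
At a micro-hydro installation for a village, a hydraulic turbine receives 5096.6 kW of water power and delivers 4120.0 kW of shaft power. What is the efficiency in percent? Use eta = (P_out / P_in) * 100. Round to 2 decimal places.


Turbine efficiency = (output power / input power) * 100
eta = (4120.0 / 5096.6) * 100
eta = 80.84%

80.84


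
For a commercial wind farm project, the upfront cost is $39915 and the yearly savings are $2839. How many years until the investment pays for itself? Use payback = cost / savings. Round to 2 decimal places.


Simple payback period = initial cost / annual savings
Payback = 39915 / 2839
Payback = 14.06 years

14.06


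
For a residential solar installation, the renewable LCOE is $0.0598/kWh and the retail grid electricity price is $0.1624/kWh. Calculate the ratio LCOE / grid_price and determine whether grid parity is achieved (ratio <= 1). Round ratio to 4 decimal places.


Compare LCOE to grid price:
  LCOE = $0.0598/kWh, Grid price = $0.1624/kWh
  Ratio = LCOE / grid_price = 0.0598 / 0.1624 = 0.3682
  Grid parity achieved (ratio <= 1)? yes

0.3682


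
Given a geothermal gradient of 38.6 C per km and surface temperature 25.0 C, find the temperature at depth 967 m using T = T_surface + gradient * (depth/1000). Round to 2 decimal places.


Convert depth to km: 967 / 1000 = 0.967 km
Temperature increase = gradient * depth_km = 38.6 * 0.967 = 37.33 C
Temperature at depth = T_surface + delta_T = 25.0 + 37.33
T = 62.33 C

62.33


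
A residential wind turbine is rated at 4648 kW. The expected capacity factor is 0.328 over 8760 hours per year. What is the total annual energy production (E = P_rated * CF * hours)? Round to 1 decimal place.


Annual energy = rated_kW * capacity_factor * hours_per_year
Given: P_rated = 4648 kW, CF = 0.328, hours = 8760
E = 4648 * 0.328 * 8760
E = 13355005.4 kWh

13355005.4


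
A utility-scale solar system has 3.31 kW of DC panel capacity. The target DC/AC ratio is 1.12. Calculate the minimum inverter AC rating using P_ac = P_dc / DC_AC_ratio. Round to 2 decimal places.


The inverter AC capacity is determined by the DC/AC ratio.
Given: P_dc = 3.31 kW, DC/AC ratio = 1.12
P_ac = P_dc / ratio = 3.31 / 1.12
P_ac = 2.96 kW

2.96


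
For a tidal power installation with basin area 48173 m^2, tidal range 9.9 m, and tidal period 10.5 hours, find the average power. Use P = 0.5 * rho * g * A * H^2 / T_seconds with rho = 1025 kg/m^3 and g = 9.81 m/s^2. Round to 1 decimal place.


Convert period to seconds: T = 10.5 * 3600 = 37800.0 s
H^2 = 9.9^2 = 98.01
P = 0.5 * rho * g * A * H^2 / T
P = 0.5 * 1025 * 9.81 * 48173 * 98.01 / 37800.0
P = 627979.1 W

627979.1


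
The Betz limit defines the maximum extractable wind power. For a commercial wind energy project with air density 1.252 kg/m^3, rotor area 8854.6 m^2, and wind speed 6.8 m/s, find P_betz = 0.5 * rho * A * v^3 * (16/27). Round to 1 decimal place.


The Betz coefficient Cp_max = 16/27 = 0.5926
v^3 = 6.8^3 = 314.432
P_betz = 0.5 * rho * A * v^3 * Cp_max
P_betz = 0.5 * 1.252 * 8854.6 * 314.432 * 0.5926
P_betz = 1032823.8 W

1032823.8


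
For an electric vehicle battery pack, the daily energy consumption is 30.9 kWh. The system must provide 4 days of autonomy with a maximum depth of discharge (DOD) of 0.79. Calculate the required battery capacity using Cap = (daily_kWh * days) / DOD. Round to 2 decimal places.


Total energy needed = daily * days = 30.9 * 4 = 123.6 kWh
Account for depth of discharge:
  Cap = total_energy / DOD = 123.6 / 0.79
  Cap = 156.46 kWh

156.46


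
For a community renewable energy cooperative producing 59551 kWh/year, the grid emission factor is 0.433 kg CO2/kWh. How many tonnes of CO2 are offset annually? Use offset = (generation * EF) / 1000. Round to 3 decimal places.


CO2 offset in kg = generation * emission_factor
CO2 offset = 59551 * 0.433 = 25785.58 kg
Convert to tonnes:
  CO2 offset = 25785.58 / 1000 = 25.786 tonnes

25.786


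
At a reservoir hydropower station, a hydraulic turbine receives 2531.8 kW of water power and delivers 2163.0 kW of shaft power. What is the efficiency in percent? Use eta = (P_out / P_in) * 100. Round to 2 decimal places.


Turbine efficiency = (output power / input power) * 100
eta = (2163.0 / 2531.8) * 100
eta = 85.43%

85.43


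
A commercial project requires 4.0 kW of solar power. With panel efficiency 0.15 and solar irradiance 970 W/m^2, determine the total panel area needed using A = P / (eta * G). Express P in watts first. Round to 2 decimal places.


Convert target power to watts: P = 4.0 * 1000 = 4000.0 W
Compute denominator: eta * G = 0.15 * 970 = 145.5
Required area A = P / (eta * G) = 4000.0 / 145.5
A = 27.49 m^2

27.49


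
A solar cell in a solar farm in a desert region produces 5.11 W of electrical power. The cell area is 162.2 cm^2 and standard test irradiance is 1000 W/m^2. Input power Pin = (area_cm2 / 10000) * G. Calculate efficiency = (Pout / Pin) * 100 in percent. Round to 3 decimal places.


First compute the input power:
  Pin = area_cm2 / 10000 * G = 162.2 / 10000 * 1000 = 16.22 W
Then compute efficiency:
  Efficiency = (Pout / Pin) * 100 = (5.11 / 16.22) * 100
  Efficiency = 31.504%

31.504


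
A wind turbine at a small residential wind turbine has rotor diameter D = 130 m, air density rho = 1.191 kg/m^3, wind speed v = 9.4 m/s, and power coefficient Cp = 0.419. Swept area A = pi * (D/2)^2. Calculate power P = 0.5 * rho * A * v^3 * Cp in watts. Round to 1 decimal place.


Step 1 -- Compute swept area:
  A = pi * (D/2)^2 = pi * (130/2)^2 = 13273.23 m^2
Step 2 -- Apply wind power equation:
  P = 0.5 * rho * A * v^3 * Cp
  v^3 = 9.4^3 = 830.584
  P = 0.5 * 1.191 * 13273.23 * 830.584 * 0.419
  P = 2750780.5 W

2750780.5


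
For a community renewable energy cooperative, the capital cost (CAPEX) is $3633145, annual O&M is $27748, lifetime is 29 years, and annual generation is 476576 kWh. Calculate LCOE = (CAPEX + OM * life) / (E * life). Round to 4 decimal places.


Total cost = CAPEX + OM * lifetime = 3633145 + 27748 * 29 = 3633145 + 804692 = 4437837
Total generation = annual * lifetime = 476576 * 29 = 13820704 kWh
LCOE = 4437837 / 13820704
LCOE = 0.3211 $/kWh

0.3211


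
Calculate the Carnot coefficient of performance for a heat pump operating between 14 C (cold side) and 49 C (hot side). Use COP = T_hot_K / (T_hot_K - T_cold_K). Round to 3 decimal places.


Convert to Kelvin:
  T_hot = 49 + 273.15 = 322.15 K
  T_cold = 14 + 273.15 = 287.15 K
Apply Carnot COP formula:
  COP = T_hot_K / (T_hot_K - T_cold_K) = 322.15 / 35.0
  COP = 9.204

9.204


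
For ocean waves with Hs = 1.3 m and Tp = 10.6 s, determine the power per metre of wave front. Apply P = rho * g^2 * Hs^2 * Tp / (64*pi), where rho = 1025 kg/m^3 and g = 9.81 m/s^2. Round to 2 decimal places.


Apply wave power formula:
  g^2 = 9.81^2 = 96.2361
  Hs^2 = 1.3^2 = 1.69
  Numerator = rho * g^2 * Hs^2 * Tp = 1025 * 96.2361 * 1.69 * 10.6 = 1767072.83
  Denominator = 64 * pi = 201.0619
  P = 1767072.83 / 201.0619 = 8788.70 W/m

8788.70


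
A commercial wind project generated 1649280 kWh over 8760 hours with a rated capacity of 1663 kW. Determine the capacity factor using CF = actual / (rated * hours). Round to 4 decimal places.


Capacity factor = actual output / maximum possible output
Maximum possible = rated * hours = 1663 * 8760 = 14567880 kWh
CF = 1649280 / 14567880
CF = 0.1132

0.1132


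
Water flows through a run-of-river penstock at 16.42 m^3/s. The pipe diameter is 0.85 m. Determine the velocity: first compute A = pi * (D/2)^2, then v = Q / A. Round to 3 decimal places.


Compute pipe cross-sectional area:
  A = pi * (D/2)^2 = pi * (0.85/2)^2 = 0.5675 m^2
Calculate velocity:
  v = Q / A = 16.42 / 0.5675
  v = 28.936 m/s

28.936


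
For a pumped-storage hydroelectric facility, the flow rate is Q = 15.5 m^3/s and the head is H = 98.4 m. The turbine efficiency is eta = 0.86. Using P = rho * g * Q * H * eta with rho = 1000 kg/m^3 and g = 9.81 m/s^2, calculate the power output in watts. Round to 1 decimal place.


Apply the hydropower formula P = rho * g * Q * H * eta
rho * g = 1000 * 9.81 = 9810.0
P = 9810.0 * 15.5 * 98.4 * 0.86
P = 12867502.3 W

12867502.3


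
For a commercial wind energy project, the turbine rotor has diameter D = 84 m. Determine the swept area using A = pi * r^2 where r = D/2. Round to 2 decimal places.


Compute the rotor radius:
  r = D / 2 = 84 / 2 = 42.0 m
Calculate swept area:
  A = pi * r^2 = pi * 42.0^2
  A = 5541.77 m^2

5541.77


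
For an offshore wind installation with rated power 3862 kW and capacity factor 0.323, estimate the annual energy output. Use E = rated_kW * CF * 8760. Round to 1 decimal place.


Annual energy = rated_kW * capacity_factor * hours_per_year
Given: P_rated = 3862 kW, CF = 0.323, hours = 8760
E = 3862 * 0.323 * 8760
E = 10927451.8 kWh

10927451.8


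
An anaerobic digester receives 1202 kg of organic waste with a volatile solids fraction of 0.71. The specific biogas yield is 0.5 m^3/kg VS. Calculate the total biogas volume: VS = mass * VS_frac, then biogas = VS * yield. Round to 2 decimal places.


Compute volatile solids:
  VS = mass * VS_fraction = 1202 * 0.71 = 853.42 kg
Calculate biogas volume:
  Biogas = VS * specific_yield = 853.42 * 0.5
  Biogas = 426.71 m^3

426.71


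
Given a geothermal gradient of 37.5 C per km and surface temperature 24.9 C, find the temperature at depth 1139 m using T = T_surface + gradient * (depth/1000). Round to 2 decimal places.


Convert depth to km: 1139 / 1000 = 1.139 km
Temperature increase = gradient * depth_km = 37.5 * 1.139 = 42.71 C
Temperature at depth = T_surface + delta_T = 24.9 + 42.71
T = 67.61 C

67.61


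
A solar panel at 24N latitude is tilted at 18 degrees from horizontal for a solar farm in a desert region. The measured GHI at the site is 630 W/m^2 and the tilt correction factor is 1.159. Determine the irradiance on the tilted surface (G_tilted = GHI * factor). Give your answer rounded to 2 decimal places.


Identify the given values:
  GHI = 630 W/m^2, tilt correction factor = 1.159
Apply the formula G_tilted = GHI * factor:
  G_tilted = 630 * 1.159
  G_tilted = 730.17 W/m^2

730.17


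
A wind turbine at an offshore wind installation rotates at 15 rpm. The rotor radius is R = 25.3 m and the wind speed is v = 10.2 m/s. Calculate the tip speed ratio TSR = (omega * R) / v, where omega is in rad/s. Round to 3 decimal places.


Convert rotational speed to rad/s:
  omega = 15 * 2 * pi / 60 = 1.5708 rad/s
Compute tip speed:
  v_tip = omega * R = 1.5708 * 25.3 = 39.741 m/s
Tip speed ratio:
  TSR = v_tip / v_wind = 39.741 / 10.2 = 3.896

3.896


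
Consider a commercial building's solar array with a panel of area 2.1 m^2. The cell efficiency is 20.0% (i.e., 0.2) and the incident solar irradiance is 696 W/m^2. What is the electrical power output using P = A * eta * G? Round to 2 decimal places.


Use the solar power formula P = A * eta * G.
Given: A = 2.1 m^2, eta = 0.2, G = 696 W/m^2
P = 2.1 * 0.2 * 696
P = 292.32 W

292.32


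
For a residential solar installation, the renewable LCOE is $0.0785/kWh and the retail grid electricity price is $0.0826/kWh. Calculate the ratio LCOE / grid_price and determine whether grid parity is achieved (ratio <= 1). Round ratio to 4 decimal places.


Compare LCOE to grid price:
  LCOE = $0.0785/kWh, Grid price = $0.0826/kWh
  Ratio = LCOE / grid_price = 0.0785 / 0.0826 = 0.9504
  Grid parity achieved (ratio <= 1)? yes

0.9504


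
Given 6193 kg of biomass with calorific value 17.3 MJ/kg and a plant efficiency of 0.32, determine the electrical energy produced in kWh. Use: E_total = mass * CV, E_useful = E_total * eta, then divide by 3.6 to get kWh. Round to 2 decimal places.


Total energy = mass * CV = 6193 * 17.3 = 107138.9 MJ
Useful energy = total * eta = 107138.9 * 0.32 = 34284.45 MJ
Convert to kWh: 34284.45 / 3.6
Useful energy = 9523.46 kWh

9523.46


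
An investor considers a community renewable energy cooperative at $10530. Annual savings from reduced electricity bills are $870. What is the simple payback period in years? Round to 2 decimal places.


Simple payback period = initial cost / annual savings
Payback = 10530 / 870
Payback = 12.10 years

12.10


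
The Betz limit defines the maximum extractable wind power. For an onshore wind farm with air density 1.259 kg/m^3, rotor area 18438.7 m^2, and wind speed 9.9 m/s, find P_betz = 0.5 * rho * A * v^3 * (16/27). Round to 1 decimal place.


The Betz coefficient Cp_max = 16/27 = 0.5926
v^3 = 9.9^3 = 970.299
P_betz = 0.5 * rho * A * v^3 * Cp_max
P_betz = 0.5 * 1.259 * 18438.7 * 970.299 * 0.5926
P_betz = 6674025.1 W

6674025.1


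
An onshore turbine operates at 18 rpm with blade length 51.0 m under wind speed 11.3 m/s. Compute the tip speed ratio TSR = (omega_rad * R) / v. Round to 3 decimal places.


Convert rotational speed to rad/s:
  omega = 18 * 2 * pi / 60 = 1.885 rad/s
Compute tip speed:
  v_tip = omega * R = 1.885 * 51.0 = 96.133 m/s
Tip speed ratio:
  TSR = v_tip / v_wind = 96.133 / 11.3 = 8.507

8.507


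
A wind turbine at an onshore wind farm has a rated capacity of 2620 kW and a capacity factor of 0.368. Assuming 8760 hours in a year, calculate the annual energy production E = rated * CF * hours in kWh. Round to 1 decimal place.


Annual energy = rated_kW * capacity_factor * hours_per_year
Given: P_rated = 2620 kW, CF = 0.368, hours = 8760
E = 2620 * 0.368 * 8760
E = 8446041.6 kWh

8446041.6


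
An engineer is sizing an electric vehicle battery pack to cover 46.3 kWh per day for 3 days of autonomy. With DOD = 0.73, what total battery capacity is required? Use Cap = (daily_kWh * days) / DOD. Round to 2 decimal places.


Total energy needed = daily * days = 46.3 * 3 = 138.9 kWh
Account for depth of discharge:
  Cap = total_energy / DOD = 138.9 / 0.73
  Cap = 190.27 kWh

190.27


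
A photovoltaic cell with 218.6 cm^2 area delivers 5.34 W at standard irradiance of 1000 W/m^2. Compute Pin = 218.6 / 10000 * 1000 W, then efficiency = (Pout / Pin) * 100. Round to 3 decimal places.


First compute the input power:
  Pin = area_cm2 / 10000 * G = 218.6 / 10000 * 1000 = 21.86 W
Then compute efficiency:
  Efficiency = (Pout / Pin) * 100 = (5.34 / 21.86) * 100
  Efficiency = 24.428%

24.428


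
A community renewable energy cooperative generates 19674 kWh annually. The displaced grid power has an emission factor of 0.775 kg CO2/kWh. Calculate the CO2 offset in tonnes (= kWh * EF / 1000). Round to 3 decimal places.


CO2 offset in kg = generation * emission_factor
CO2 offset = 19674 * 0.775 = 15247.35 kg
Convert to tonnes:
  CO2 offset = 15247.35 / 1000 = 15.247 tonnes

15.247


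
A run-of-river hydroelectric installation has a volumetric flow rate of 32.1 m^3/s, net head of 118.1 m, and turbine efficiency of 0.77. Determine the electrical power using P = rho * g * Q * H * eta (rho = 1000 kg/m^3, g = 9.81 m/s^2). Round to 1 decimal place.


Apply the hydropower formula P = rho * g * Q * H * eta
rho * g = 1000 * 9.81 = 9810.0
P = 9810.0 * 32.1 * 118.1 * 0.77
P = 28636152.2 W

28636152.2


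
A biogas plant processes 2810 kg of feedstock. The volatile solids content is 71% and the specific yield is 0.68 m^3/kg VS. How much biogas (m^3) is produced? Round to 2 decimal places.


Compute volatile solids:
  VS = mass * VS_fraction = 2810 * 0.71 = 1995.1 kg
Calculate biogas volume:
  Biogas = VS * specific_yield = 1995.1 * 0.68
  Biogas = 1356.67 m^3

1356.67


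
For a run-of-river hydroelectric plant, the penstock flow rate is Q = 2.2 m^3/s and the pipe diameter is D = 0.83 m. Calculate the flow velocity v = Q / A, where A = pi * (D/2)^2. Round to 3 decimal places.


Compute pipe cross-sectional area:
  A = pi * (D/2)^2 = pi * (0.83/2)^2 = 0.5411 m^2
Calculate velocity:
  v = Q / A = 2.2 / 0.5411
  v = 4.066 m/s

4.066


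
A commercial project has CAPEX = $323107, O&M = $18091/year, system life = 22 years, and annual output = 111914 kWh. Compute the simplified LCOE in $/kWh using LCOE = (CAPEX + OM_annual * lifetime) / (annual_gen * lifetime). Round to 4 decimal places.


Total cost = CAPEX + OM * lifetime = 323107 + 18091 * 22 = 323107 + 398002 = 721109
Total generation = annual * lifetime = 111914 * 22 = 2462108 kWh
LCOE = 721109 / 2462108
LCOE = 0.2929 $/kWh

0.2929


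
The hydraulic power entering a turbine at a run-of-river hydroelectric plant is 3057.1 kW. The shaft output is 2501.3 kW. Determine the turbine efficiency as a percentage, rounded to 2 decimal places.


Turbine efficiency = (output power / input power) * 100
eta = (2501.3 / 3057.1) * 100
eta = 81.82%

81.82


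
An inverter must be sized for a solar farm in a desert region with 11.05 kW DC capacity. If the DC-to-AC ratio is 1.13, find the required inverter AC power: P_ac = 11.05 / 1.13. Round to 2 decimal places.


The inverter AC capacity is determined by the DC/AC ratio.
Given: P_dc = 11.05 kW, DC/AC ratio = 1.13
P_ac = P_dc / ratio = 11.05 / 1.13
P_ac = 9.78 kW

9.78


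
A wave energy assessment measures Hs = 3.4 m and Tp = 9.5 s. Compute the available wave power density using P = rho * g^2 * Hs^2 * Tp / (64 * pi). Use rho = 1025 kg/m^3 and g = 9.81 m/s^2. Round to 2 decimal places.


Apply wave power formula:
  g^2 = 9.81^2 = 96.2361
  Hs^2 = 3.4^2 = 11.56
  Numerator = rho * g^2 * Hs^2 * Tp = 1025 * 96.2361 * 11.56 * 9.5 = 10832864.71
  Denominator = 64 * pi = 201.0619
  P = 10832864.71 / 201.0619 = 53878.25 W/m

53878.25


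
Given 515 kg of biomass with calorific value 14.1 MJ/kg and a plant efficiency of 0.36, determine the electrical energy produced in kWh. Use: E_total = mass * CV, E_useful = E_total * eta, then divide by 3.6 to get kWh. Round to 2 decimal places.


Total energy = mass * CV = 515 * 14.1 = 7261.5 MJ
Useful energy = total * eta = 7261.5 * 0.36 = 2614.14 MJ
Convert to kWh: 2614.14 / 3.6
Useful energy = 726.15 kWh

726.15


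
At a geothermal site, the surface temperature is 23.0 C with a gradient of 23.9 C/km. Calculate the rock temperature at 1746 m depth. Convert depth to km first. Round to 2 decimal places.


Convert depth to km: 1746 / 1000 = 1.746 km
Temperature increase = gradient * depth_km = 23.9 * 1.746 = 41.73 C
Temperature at depth = T_surface + delta_T = 23.0 + 41.73
T = 64.73 C

64.73


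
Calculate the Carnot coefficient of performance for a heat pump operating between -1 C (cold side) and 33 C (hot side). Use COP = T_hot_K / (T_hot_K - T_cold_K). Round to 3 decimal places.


Convert to Kelvin:
  T_hot = 33 + 273.15 = 306.15 K
  T_cold = -1 + 273.15 = 272.15 K
Apply Carnot COP formula:
  COP = T_hot_K / (T_hot_K - T_cold_K) = 306.15 / 34.0
  COP = 9.004

9.004


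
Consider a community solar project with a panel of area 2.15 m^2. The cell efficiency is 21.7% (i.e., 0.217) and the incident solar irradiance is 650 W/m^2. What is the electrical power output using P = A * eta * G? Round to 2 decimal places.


Use the solar power formula P = A * eta * G.
Given: A = 2.15 m^2, eta = 0.217, G = 650 W/m^2
P = 2.15 * 0.217 * 650
P = 303.26 W

303.26


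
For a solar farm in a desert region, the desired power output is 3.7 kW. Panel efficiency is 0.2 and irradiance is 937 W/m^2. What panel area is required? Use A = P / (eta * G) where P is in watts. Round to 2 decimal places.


Convert target power to watts: P = 3.7 * 1000 = 3700.0 W
Compute denominator: eta * G = 0.2 * 937 = 187.4
Required area A = P / (eta * G) = 3700.0 / 187.4
A = 19.74 m^2

19.74


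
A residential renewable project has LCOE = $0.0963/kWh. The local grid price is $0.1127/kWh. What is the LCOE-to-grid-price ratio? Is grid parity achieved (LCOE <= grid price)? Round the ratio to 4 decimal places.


Compare LCOE to grid price:
  LCOE = $0.0963/kWh, Grid price = $0.1127/kWh
  Ratio = LCOE / grid_price = 0.0963 / 0.1127 = 0.8545
  Grid parity achieved (ratio <= 1)? yes

0.8545


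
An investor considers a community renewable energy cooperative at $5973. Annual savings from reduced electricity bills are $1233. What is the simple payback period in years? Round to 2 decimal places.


Simple payback period = initial cost / annual savings
Payback = 5973 / 1233
Payback = 4.84 years

4.84


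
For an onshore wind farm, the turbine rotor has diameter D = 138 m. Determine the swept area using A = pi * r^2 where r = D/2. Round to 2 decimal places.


Compute the rotor radius:
  r = D / 2 = 138 / 2 = 69.0 m
Calculate swept area:
  A = pi * r^2 = pi * 69.0^2
  A = 14957.12 m^2

14957.12


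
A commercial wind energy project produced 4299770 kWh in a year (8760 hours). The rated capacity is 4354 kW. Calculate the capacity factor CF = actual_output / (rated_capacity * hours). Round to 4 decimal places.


Capacity factor = actual output / maximum possible output
Maximum possible = rated * hours = 4354 * 8760 = 38141040 kWh
CF = 4299770 / 38141040
CF = 0.1127

0.1127


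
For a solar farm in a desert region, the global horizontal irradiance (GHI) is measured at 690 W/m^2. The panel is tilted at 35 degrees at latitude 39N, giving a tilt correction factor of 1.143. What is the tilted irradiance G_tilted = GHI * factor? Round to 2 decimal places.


Identify the given values:
  GHI = 690 W/m^2, tilt correction factor = 1.143
Apply the formula G_tilted = GHI * factor:
  G_tilted = 690 * 1.143
  G_tilted = 788.67 W/m^2

788.67


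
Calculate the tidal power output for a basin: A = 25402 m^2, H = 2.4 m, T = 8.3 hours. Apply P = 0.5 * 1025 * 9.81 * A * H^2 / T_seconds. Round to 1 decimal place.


Convert period to seconds: T = 8.3 * 3600 = 29880.0 s
H^2 = 2.4^2 = 5.76
P = 0.5 * rho * g * A * H^2 / T
P = 0.5 * 1025 * 9.81 * 25402 * 5.76 / 29880.0
P = 24619.1 W

24619.1


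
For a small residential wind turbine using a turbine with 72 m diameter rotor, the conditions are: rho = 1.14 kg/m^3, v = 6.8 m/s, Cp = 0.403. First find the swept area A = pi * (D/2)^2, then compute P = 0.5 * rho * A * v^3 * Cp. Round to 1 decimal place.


Step 1 -- Compute swept area:
  A = pi * (D/2)^2 = pi * (72/2)^2 = 4071.5 m^2
Step 2 -- Apply wind power equation:
  P = 0.5 * rho * A * v^3 * Cp
  v^3 = 6.8^3 = 314.432
  P = 0.5 * 1.14 * 4071.5 * 314.432 * 0.403
  P = 294077.3 W

294077.3


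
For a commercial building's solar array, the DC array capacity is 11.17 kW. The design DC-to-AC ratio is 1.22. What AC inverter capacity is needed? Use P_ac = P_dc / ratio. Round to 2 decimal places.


The inverter AC capacity is determined by the DC/AC ratio.
Given: P_dc = 11.17 kW, DC/AC ratio = 1.22
P_ac = P_dc / ratio = 11.17 / 1.22
P_ac = 9.16 kW

9.16


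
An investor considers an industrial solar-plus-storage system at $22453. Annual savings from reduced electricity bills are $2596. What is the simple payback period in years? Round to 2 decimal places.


Simple payback period = initial cost / annual savings
Payback = 22453 / 2596
Payback = 8.65 years

8.65


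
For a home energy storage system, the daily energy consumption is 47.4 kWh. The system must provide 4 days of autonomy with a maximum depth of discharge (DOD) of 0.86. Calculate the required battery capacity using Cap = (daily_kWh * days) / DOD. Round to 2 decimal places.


Total energy needed = daily * days = 47.4 * 4 = 189.6 kWh
Account for depth of discharge:
  Cap = total_energy / DOD = 189.6 / 0.86
  Cap = 220.47 kWh

220.47


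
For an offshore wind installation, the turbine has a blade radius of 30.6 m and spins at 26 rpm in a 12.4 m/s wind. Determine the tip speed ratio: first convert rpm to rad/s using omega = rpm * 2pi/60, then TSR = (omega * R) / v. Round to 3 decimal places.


Convert rotational speed to rad/s:
  omega = 26 * 2 * pi / 60 = 2.7227 rad/s
Compute tip speed:
  v_tip = omega * R = 2.7227 * 30.6 = 83.315 m/s
Tip speed ratio:
  TSR = v_tip / v_wind = 83.315 / 12.4 = 6.719

6.719


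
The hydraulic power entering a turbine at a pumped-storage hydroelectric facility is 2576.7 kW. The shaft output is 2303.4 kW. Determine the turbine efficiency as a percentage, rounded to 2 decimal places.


Turbine efficiency = (output power / input power) * 100
eta = (2303.4 / 2576.7) * 100
eta = 89.39%

89.39


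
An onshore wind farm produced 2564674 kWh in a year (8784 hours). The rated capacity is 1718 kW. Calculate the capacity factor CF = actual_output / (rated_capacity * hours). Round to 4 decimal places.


Capacity factor = actual output / maximum possible output
Maximum possible = rated * hours = 1718 * 8784 = 15090912 kWh
CF = 2564674 / 15090912
CF = 0.1699

0.1699


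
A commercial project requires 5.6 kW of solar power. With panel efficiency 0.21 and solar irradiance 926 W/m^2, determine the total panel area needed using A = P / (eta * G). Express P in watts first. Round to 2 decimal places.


Convert target power to watts: P = 5.6 * 1000 = 5600.0 W
Compute denominator: eta * G = 0.21 * 926 = 194.46
Required area A = P / (eta * G) = 5600.0 / 194.46
A = 28.80 m^2

28.80


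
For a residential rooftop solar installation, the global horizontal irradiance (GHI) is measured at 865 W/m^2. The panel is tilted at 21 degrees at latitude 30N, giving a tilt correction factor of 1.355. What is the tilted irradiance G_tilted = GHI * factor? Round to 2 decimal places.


Identify the given values:
  GHI = 865 W/m^2, tilt correction factor = 1.355
Apply the formula G_tilted = GHI * factor:
  G_tilted = 865 * 1.355
  G_tilted = 1172.08 W/m^2

1172.08


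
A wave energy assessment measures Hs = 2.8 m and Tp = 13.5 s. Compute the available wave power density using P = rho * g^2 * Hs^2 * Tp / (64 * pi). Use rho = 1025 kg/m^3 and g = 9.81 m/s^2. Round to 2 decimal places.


Apply wave power formula:
  g^2 = 9.81^2 = 96.2361
  Hs^2 = 2.8^2 = 7.84
  Numerator = rho * g^2 * Hs^2 * Tp = 1025 * 96.2361 * 7.84 * 13.5 = 10440269.54
  Denominator = 64 * pi = 201.0619
  P = 10440269.54 / 201.0619 = 51925.64 W/m

51925.64


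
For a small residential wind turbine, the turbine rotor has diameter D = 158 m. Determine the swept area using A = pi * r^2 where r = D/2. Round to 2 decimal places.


Compute the rotor radius:
  r = D / 2 = 158 / 2 = 79.0 m
Calculate swept area:
  A = pi * r^2 = pi * 79.0^2
  A = 19606.68 m^2

19606.68


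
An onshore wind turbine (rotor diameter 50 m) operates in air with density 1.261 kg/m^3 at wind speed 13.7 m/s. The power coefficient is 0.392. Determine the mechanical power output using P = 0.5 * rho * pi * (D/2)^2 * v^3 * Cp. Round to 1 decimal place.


Step 1 -- Compute swept area:
  A = pi * (D/2)^2 = pi * (50/2)^2 = 1963.5 m^2
Step 2 -- Apply wind power equation:
  P = 0.5 * rho * A * v^3 * Cp
  v^3 = 13.7^3 = 2571.353
  P = 0.5 * 1.261 * 1963.5 * 2571.353 * 0.392
  P = 1247851.1 W

1247851.1


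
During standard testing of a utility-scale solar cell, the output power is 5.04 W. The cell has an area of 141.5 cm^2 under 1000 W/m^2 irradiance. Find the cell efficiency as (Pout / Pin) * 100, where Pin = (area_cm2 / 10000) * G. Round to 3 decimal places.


First compute the input power:
  Pin = area_cm2 / 10000 * G = 141.5 / 10000 * 1000 = 14.15 W
Then compute efficiency:
  Efficiency = (Pout / Pin) * 100 = (5.04 / 14.15) * 100
  Efficiency = 35.618%

35.618


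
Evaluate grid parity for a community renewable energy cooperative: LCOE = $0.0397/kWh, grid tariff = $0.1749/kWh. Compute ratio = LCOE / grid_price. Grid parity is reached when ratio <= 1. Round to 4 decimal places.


Compare LCOE to grid price:
  LCOE = $0.0397/kWh, Grid price = $0.1749/kWh
  Ratio = LCOE / grid_price = 0.0397 / 0.1749 = 0.2270
  Grid parity achieved (ratio <= 1)? yes

0.2270


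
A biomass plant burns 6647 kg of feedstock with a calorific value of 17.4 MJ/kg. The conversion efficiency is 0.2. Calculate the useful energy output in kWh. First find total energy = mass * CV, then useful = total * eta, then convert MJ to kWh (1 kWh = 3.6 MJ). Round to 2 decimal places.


Total energy = mass * CV = 6647 * 17.4 = 115657.8 MJ
Useful energy = total * eta = 115657.8 * 0.2 = 23131.56 MJ
Convert to kWh: 23131.56 / 3.6
Useful energy = 6425.43 kWh

6425.43


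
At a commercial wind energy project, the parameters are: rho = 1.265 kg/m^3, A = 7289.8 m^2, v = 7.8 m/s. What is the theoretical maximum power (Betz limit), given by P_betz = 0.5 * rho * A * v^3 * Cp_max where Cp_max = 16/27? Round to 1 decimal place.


The Betz coefficient Cp_max = 16/27 = 0.5926
v^3 = 7.8^3 = 474.552
P_betz = 0.5 * rho * A * v^3 * Cp_max
P_betz = 0.5 * 1.265 * 7289.8 * 474.552 * 0.5926
P_betz = 1296630.3 W

1296630.3


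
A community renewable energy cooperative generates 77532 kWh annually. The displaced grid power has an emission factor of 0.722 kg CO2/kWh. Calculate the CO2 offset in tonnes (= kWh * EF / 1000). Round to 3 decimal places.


CO2 offset in kg = generation * emission_factor
CO2 offset = 77532 * 0.722 = 55978.1 kg
Convert to tonnes:
  CO2 offset = 55978.1 / 1000 = 55.978 tonnes

55.978


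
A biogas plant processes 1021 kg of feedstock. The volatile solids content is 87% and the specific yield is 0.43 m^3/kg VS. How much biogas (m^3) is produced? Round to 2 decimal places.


Compute volatile solids:
  VS = mass * VS_fraction = 1021 * 0.87 = 888.27 kg
Calculate biogas volume:
  Biogas = VS * specific_yield = 888.27 * 0.43
  Biogas = 381.96 m^3

381.96


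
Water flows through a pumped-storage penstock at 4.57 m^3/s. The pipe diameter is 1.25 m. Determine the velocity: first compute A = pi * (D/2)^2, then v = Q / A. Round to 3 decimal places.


Compute pipe cross-sectional area:
  A = pi * (D/2)^2 = pi * (1.25/2)^2 = 1.2272 m^2
Calculate velocity:
  v = Q / A = 4.57 / 1.2272
  v = 3.724 m/s

3.724


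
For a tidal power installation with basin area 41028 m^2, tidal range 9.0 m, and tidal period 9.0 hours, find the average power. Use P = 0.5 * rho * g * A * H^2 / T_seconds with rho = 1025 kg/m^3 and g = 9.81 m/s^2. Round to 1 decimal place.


Convert period to seconds: T = 9.0 * 3600 = 32400.0 s
H^2 = 9.0^2 = 81.0
P = 0.5 * rho * g * A * H^2 / T
P = 0.5 * 1025 * 9.81 * 41028 * 81.0 / 32400.0
P = 515683.5 W

515683.5


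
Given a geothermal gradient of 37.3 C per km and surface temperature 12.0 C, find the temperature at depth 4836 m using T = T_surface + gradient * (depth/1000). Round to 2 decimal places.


Convert depth to km: 4836 / 1000 = 4.836 km
Temperature increase = gradient * depth_km = 37.3 * 4.836 = 180.38 C
Temperature at depth = T_surface + delta_T = 12.0 + 180.38
T = 192.38 C

192.38
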